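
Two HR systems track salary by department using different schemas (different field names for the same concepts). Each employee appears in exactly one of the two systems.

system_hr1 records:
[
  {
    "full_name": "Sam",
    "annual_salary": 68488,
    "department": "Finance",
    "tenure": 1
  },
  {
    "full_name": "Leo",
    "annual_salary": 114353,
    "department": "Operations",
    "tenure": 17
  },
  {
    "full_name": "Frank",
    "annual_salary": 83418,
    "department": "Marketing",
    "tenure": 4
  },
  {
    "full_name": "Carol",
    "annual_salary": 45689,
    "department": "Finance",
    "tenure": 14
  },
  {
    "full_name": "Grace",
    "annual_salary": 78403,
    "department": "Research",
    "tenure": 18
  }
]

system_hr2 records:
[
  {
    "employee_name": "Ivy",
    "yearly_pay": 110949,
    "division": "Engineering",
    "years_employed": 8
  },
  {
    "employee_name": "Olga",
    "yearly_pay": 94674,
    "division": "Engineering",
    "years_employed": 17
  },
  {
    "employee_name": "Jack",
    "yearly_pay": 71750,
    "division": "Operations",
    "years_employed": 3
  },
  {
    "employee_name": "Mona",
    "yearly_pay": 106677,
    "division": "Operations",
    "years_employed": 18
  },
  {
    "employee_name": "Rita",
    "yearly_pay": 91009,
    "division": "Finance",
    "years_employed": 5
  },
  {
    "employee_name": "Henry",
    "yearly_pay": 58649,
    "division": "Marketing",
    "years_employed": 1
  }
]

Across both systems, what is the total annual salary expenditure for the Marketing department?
142067

Schema mappings:
- "department" (system_hr1) = "division" (system_hr2) = department
- "annual_salary" (system_hr1) = "yearly_pay" (system_hr2) = salary

Marketing salaries from system_hr1: 83418
Marketing salaries from system_hr2: 58649

Total: 83418 + 58649 = 142067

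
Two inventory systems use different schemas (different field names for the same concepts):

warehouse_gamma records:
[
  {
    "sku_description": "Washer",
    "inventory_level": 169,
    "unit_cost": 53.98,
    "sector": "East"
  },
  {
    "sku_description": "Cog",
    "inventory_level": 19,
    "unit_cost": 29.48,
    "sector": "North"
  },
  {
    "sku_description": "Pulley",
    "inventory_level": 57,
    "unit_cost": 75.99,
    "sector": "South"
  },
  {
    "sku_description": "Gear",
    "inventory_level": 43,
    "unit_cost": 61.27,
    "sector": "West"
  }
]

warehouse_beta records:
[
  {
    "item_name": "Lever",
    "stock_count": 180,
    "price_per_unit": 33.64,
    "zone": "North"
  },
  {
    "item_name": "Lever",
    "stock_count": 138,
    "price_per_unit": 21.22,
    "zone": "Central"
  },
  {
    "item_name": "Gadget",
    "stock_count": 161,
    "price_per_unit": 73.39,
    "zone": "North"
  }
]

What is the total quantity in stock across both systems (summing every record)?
767

To reconcile these schemas, identify the field holding the quantity in stock in each system:
1. In warehouse_gamma it is "inventory_level"
2. In warehouse_beta it is "stock_count"

From warehouse_gamma: 169 + 19 + 57 + 43 = 288
From warehouse_beta: 180 + 138 + 161 = 479

Total: 288 + 479 = 767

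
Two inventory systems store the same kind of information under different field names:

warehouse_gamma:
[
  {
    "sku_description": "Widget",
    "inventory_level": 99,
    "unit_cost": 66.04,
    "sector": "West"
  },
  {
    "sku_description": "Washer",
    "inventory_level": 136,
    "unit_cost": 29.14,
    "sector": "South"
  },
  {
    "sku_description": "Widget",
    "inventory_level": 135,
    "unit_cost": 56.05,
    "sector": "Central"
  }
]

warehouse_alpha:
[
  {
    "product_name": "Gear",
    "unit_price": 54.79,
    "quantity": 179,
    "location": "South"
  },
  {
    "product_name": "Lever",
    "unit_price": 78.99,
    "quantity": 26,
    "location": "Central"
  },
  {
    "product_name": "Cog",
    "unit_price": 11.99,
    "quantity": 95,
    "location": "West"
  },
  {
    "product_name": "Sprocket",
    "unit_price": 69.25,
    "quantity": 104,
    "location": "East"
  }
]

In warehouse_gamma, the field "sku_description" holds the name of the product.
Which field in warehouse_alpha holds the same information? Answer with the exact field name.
product_name

In warehouse_gamma, "sku_description" holds the name of the product.
The fields in warehouse_alpha are: "product_name", "unit_price", "quantity", "location".
"product_name" is the match: the name refers to the same concept and its values are product-name strings (e.g. 'Cog', 'Gear').
The other fields ("unit_price", "quantity", "location") hold different kinds of data.

So "sku_description" in warehouse_gamma corresponds to "product_name" in warehouse_alpha.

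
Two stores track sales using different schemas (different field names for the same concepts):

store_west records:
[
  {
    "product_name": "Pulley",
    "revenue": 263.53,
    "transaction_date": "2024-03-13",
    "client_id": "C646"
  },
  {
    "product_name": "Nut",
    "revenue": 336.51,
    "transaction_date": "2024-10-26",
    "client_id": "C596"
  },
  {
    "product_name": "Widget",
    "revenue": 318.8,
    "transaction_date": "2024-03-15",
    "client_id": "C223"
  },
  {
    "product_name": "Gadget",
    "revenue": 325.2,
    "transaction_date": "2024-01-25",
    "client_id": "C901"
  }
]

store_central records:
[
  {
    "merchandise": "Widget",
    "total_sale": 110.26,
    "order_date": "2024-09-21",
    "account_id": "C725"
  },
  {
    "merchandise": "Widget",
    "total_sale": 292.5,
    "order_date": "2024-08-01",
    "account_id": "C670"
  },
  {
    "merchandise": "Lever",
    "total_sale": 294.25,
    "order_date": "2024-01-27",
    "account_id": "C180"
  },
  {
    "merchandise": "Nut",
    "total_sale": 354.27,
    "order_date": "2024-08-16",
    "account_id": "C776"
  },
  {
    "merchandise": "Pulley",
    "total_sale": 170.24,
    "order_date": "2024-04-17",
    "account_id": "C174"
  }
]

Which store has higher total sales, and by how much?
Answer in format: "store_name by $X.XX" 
store_west by $22.52

Schema mapping: "revenue" (store_west) = "total_sale" (store_central) = sale amount

Total for store_west: 1244.04
Total for store_central: 1221.52

Difference: |1244.04 - 1221.52| = 22.52
store_west has higher sales by $22.52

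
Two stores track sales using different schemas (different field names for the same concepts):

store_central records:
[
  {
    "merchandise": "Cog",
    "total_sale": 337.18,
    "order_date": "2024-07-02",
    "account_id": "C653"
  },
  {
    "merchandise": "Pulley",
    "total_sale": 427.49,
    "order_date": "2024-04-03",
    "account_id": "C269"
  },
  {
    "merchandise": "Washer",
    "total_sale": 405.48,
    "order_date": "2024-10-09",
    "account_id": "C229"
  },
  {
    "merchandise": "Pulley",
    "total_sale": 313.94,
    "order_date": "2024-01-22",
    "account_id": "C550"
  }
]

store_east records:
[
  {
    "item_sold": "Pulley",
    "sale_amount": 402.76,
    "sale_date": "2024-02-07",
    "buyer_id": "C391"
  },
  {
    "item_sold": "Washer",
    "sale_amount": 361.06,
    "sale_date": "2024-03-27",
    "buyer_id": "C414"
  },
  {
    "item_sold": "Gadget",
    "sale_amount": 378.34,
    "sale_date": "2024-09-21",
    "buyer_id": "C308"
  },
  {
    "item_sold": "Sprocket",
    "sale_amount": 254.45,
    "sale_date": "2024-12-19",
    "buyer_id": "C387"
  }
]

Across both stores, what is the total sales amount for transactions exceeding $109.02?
2880.7

Schema mapping: "total_sale" (store_central) = "sale_amount" (store_east) = sale amount

Sum of sales > $109.02 in store_central: 1484.09
Sum of sales > $109.02 in store_east: 1396.61

Total: 1484.09 + 1396.61 = 2880.7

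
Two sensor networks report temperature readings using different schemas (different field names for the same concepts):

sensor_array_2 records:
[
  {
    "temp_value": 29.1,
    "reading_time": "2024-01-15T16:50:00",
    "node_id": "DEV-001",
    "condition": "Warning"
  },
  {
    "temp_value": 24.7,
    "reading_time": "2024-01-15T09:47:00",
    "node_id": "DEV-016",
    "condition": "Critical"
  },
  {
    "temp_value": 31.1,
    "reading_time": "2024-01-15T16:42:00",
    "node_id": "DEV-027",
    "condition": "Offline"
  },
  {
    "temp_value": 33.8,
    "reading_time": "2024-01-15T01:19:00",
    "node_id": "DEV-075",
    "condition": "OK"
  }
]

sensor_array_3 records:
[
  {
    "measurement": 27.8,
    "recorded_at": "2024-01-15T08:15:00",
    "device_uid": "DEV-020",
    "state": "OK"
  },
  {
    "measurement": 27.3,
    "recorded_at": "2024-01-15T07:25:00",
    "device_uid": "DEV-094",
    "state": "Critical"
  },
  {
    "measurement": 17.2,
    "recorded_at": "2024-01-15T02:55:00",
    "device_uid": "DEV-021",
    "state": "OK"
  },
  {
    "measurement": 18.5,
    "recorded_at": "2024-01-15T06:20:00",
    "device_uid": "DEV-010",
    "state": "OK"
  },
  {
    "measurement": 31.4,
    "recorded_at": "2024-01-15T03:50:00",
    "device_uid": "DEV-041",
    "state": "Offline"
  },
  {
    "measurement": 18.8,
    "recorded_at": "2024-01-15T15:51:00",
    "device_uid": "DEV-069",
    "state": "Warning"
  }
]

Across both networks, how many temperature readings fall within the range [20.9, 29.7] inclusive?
4

Schema mapping: "temp_value" (sensor_array_2) = "measurement" (sensor_array_3) = temperature

Readings in [20.9, 29.7] from sensor_array_2: 2
Readings in [20.9, 29.7] from sensor_array_3: 2

Total count: 2 + 2 = 4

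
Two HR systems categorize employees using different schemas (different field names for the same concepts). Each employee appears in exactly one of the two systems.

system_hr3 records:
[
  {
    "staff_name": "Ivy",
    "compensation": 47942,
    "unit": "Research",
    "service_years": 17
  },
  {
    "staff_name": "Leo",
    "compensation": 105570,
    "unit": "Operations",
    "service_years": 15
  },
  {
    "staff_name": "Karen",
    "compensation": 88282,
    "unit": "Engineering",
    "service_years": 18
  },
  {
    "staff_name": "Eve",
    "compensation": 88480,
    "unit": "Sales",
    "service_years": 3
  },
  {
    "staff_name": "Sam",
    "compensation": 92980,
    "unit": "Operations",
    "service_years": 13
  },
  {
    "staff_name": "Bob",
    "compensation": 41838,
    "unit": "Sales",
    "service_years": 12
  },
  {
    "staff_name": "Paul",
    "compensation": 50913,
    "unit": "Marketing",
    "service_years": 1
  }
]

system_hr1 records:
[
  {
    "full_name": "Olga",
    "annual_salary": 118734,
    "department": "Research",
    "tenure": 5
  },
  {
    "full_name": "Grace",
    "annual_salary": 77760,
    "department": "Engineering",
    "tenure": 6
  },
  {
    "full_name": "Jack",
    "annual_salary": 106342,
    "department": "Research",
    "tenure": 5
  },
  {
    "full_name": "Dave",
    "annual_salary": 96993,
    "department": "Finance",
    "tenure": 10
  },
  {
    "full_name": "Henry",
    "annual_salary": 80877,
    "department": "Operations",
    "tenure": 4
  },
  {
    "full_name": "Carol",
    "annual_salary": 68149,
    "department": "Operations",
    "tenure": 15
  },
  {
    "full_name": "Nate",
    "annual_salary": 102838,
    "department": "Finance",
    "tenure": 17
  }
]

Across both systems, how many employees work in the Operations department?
4

Schema mapping: "unit" (system_hr3) = "department" (system_hr1) = department

Operations employees in system_hr3: 2
Operations employees in system_hr1: 2

Total in Operations: 2 + 2 = 4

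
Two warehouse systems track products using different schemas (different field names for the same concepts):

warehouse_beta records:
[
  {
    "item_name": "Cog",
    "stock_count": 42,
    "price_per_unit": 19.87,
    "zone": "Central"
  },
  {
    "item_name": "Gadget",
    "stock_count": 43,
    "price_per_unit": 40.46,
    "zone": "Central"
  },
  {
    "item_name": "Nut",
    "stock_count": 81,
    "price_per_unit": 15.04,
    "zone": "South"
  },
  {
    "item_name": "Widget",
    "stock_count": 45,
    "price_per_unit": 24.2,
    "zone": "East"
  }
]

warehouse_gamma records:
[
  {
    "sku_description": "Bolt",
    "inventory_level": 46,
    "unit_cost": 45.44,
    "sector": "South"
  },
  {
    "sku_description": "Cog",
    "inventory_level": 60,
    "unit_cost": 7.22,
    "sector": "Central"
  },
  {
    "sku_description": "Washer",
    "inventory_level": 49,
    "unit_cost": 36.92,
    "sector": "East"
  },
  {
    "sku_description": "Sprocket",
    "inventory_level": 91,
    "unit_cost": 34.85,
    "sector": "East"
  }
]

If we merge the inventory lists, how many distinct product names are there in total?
7

Schema mapping: "item_name" (warehouse_beta) = "sku_description" (warehouse_gamma) = product name

Products in warehouse_beta: ['Cog', 'Gadget', 'Nut', 'Widget']
Products in warehouse_gamma: ['Bolt', 'Cog', 'Sprocket', 'Washer']

Union (unique products): ['Bolt', 'Cog', 'Gadget', 'Nut', 'Sprocket', 'Washer', 'Widget']
Count: 7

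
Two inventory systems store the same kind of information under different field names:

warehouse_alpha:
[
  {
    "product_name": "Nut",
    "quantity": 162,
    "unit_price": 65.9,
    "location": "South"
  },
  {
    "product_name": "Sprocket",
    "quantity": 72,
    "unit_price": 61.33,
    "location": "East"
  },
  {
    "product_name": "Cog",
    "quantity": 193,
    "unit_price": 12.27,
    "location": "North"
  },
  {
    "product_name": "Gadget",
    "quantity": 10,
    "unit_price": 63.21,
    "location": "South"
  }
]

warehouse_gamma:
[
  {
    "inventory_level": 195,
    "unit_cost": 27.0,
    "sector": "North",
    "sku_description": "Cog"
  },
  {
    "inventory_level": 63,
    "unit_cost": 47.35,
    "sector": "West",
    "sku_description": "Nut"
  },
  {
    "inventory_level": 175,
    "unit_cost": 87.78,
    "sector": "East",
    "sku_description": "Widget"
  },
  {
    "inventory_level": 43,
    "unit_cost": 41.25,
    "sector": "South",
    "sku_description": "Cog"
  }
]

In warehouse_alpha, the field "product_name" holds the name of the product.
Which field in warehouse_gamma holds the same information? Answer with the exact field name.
sku_description

In warehouse_alpha, "product_name" holds the name of the product.
The fields in warehouse_gamma are: "inventory_level", "unit_cost", "sector", "sku_description".
"sku_description" is the match: the name refers to the same concept and its values are product-name strings (e.g. 'Cog', 'Nut').
The other fields ("inventory_level", "unit_cost", "sector") hold different kinds of data.

So "product_name" in warehouse_alpha corresponds to "sku_description" in warehouse_gamma.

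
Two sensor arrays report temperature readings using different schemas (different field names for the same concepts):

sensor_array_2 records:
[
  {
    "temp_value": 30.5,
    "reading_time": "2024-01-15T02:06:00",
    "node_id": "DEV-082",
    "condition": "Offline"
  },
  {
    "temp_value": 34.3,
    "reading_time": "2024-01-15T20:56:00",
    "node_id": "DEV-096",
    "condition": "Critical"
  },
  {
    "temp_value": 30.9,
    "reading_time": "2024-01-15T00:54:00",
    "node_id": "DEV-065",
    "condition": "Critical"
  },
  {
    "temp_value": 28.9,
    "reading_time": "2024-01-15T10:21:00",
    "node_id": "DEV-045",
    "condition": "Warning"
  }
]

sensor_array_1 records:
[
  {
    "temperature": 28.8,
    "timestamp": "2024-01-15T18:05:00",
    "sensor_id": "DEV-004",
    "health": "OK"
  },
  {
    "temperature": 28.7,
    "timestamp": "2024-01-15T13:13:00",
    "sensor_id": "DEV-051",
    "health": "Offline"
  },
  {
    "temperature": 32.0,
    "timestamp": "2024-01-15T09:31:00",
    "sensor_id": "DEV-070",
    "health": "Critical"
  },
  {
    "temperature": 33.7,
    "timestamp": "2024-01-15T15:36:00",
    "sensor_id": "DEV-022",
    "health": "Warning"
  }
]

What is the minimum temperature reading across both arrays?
28.7

Schema mapping: "temp_value" (sensor_array_2) = "temperature" (sensor_array_1) = temperature reading

Minimum in sensor_array_2: 28.9
Minimum in sensor_array_1: 28.7

Overall minimum: min(28.9, 28.7) = 28.7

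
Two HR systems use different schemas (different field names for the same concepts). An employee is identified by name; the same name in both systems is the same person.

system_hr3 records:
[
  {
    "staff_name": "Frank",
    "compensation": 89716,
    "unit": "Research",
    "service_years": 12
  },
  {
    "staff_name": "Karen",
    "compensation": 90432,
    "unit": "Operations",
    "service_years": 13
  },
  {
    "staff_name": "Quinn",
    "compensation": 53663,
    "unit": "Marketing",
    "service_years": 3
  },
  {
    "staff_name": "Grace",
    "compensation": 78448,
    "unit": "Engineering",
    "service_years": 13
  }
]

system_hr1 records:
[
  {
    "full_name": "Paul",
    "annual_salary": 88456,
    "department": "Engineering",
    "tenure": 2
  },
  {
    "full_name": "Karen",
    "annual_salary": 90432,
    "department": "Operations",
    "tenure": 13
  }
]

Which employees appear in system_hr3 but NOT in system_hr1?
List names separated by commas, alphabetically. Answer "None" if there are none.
Frank, Grace, Quinn

Schema mapping: "staff_name" (system_hr3) = "full_name" (system_hr1) = employee name

Names in system_hr3: ['Frank', 'Grace', 'Karen', 'Quinn']
Names in system_hr1: ['Karen', 'Paul']

In system_hr3 but not system_hr1: ['Frank', 'Grace', 'Quinn']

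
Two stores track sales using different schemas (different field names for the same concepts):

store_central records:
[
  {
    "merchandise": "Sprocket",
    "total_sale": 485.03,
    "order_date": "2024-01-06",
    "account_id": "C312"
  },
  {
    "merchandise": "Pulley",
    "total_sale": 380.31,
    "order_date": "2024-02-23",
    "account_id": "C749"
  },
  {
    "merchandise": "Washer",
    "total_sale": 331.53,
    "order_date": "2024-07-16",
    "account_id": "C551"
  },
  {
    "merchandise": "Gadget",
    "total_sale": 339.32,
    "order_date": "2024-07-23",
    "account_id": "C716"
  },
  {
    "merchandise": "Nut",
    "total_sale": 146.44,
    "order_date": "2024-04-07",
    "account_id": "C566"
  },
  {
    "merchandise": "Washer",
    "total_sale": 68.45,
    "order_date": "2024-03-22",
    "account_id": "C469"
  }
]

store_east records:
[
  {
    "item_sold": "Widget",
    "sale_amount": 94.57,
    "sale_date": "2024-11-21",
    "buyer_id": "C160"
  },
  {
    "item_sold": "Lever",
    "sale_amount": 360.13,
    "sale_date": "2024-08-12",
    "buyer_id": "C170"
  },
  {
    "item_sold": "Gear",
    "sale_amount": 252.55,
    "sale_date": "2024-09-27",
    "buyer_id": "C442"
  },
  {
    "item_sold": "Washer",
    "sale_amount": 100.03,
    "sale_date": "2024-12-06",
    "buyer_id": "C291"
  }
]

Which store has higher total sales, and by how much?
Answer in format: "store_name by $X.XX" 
store_central by $943.80

Schema mapping: "total_sale" (store_central) = "sale_amount" (store_east) = sale amount

Total for store_central: 1751.08
Total for store_east: 807.28

Difference: |1751.08 - 807.28| = 943.80
store_central has higher sales by $943.80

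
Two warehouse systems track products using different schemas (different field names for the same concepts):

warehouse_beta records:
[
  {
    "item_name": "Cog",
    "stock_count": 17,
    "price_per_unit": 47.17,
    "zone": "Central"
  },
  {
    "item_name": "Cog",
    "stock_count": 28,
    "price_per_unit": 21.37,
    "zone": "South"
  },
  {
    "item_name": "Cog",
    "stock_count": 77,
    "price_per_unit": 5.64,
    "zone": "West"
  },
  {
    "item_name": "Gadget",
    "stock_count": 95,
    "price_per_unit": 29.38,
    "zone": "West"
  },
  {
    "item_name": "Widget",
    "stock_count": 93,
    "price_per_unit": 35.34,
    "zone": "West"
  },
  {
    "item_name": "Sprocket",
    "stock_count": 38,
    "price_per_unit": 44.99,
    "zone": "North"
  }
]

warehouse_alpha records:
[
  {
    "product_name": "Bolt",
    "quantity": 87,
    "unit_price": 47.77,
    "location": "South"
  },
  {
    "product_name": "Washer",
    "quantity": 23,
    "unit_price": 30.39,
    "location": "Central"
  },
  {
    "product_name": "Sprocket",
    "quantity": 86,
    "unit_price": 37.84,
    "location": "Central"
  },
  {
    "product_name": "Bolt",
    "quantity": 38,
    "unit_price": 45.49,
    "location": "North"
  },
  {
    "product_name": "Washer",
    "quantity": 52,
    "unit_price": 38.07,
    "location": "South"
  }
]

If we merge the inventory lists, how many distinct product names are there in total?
6

Schema mapping: "item_name" (warehouse_beta) = "product_name" (warehouse_alpha) = product name

Products in warehouse_beta: ['Cog', 'Gadget', 'Sprocket', 'Widget']
Products in warehouse_alpha: ['Bolt', 'Sprocket', 'Washer']

Union (unique products): ['Bolt', 'Cog', 'Gadget', 'Sprocket', 'Washer', 'Widget']
Count: 6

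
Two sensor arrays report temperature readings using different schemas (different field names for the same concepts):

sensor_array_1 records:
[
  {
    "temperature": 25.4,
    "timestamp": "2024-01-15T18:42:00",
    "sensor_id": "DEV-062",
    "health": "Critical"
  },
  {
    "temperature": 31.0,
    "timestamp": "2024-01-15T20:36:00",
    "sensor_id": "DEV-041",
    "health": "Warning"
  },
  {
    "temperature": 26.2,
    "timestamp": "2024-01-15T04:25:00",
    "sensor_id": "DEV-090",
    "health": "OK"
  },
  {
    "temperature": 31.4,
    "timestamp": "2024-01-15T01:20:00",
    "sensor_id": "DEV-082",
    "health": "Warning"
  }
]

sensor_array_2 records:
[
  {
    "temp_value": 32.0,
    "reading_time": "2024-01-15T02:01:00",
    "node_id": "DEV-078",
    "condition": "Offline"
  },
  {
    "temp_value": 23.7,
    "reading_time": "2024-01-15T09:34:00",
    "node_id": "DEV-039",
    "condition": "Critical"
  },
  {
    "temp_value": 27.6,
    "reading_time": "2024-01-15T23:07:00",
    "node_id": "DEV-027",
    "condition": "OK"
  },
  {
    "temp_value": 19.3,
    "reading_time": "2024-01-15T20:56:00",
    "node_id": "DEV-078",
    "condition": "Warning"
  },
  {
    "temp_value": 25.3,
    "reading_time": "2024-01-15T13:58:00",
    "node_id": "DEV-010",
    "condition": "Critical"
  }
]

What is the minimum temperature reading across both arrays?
19.3

Schema mapping: "temperature" (sensor_array_1) = "temp_value" (sensor_array_2) = temperature reading

Minimum in sensor_array_1: 25.4
Minimum in sensor_array_2: 19.3

Overall minimum: min(25.4, 19.3) = 19.3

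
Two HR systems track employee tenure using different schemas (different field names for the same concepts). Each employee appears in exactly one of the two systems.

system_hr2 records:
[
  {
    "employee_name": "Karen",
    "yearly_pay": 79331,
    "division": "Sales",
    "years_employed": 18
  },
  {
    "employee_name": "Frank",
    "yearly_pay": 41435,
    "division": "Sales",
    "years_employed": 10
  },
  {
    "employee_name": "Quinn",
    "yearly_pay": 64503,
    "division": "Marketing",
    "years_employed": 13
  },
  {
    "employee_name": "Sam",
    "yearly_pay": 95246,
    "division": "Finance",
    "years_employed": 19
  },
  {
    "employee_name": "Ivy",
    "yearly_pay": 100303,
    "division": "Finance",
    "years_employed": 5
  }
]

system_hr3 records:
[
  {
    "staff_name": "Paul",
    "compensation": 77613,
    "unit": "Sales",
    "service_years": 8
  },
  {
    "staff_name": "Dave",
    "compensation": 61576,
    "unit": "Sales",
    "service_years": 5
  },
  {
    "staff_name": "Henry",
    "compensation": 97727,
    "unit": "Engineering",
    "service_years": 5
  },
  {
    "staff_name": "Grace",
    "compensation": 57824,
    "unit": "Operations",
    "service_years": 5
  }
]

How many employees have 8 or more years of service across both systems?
5

Reconcile schemas: "years_employed" (system_hr2) = "service_years" (system_hr3) = years of service

From system_hr2: 4 employees with >= 8 years
From system_hr3: 1 employees with >= 8 years

Total: 4 + 1 = 5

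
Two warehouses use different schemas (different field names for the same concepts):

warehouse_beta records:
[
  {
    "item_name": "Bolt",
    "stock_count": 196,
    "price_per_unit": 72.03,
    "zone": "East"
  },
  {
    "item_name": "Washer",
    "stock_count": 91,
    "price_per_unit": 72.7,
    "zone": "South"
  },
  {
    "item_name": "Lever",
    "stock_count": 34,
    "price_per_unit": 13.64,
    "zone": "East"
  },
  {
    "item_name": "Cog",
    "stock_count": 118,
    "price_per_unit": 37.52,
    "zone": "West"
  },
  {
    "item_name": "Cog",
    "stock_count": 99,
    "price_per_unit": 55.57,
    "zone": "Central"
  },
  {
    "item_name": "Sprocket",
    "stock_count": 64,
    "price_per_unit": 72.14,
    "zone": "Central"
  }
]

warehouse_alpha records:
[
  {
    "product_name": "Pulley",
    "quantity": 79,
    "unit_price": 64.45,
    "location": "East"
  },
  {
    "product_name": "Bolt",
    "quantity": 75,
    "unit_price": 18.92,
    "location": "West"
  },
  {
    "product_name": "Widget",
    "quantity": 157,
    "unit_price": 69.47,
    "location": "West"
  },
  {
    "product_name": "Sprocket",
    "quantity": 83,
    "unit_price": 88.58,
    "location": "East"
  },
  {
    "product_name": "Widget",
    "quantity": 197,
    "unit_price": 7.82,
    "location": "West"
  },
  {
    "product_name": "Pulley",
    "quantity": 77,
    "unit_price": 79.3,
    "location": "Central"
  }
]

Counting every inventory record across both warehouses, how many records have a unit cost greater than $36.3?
9

Schema mapping: "price_per_unit" (warehouse_beta) = "unit_price" (warehouse_alpha) = unit cost

Records > $36.3 in warehouse_beta: 5
Records > $36.3 in warehouse_alpha: 4

Total count: 5 + 4 = 9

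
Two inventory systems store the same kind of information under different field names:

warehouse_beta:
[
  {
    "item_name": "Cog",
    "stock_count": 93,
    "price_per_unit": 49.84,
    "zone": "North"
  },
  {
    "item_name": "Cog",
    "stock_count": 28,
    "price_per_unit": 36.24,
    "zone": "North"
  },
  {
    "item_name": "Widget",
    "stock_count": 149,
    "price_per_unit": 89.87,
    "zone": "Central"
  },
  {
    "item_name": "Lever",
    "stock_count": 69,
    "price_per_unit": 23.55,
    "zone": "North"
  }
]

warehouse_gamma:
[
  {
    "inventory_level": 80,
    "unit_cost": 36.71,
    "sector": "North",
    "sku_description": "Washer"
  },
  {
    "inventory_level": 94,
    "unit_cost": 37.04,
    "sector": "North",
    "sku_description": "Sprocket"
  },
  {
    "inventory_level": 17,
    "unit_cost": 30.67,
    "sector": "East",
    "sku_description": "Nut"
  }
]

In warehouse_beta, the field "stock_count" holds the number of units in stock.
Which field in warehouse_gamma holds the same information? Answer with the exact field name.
inventory_level

In warehouse_beta, "stock_count" holds the number of units in stock.
The fields in warehouse_gamma are: "inventory_level", "unit_cost", "sector", "sku_description".
"inventory_level" is the match: the name refers to the same concept and its values are whole-number counts (e.g. 80, 94).
The other fields ("unit_cost", "sector", "sku_description") hold different kinds of data.

So "stock_count" in warehouse_beta corresponds to "inventory_level" in warehouse_gamma.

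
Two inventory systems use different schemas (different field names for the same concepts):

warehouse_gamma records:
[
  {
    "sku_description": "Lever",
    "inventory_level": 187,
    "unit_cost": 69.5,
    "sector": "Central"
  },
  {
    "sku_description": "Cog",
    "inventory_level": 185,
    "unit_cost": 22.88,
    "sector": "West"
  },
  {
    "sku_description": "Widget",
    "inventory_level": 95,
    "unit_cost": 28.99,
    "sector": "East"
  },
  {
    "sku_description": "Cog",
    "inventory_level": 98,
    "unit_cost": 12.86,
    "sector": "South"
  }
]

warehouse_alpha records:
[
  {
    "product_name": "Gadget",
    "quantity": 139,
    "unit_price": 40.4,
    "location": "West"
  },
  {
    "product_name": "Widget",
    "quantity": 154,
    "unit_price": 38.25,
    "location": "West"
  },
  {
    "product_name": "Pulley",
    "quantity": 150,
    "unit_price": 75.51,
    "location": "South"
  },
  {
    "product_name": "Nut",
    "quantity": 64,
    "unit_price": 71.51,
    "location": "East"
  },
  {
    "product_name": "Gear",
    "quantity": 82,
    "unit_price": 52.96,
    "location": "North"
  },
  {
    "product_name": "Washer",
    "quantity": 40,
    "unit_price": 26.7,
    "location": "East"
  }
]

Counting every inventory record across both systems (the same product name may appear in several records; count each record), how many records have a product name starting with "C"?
2

Schema mapping: "sku_description" (warehouse_gamma) = "product_name" (warehouse_alpha) = product name

Records with product name starting with "C" in warehouse_gamma: 2
Records with product name starting with "C" in warehouse_alpha: 0

Total: 2 + 0 = 2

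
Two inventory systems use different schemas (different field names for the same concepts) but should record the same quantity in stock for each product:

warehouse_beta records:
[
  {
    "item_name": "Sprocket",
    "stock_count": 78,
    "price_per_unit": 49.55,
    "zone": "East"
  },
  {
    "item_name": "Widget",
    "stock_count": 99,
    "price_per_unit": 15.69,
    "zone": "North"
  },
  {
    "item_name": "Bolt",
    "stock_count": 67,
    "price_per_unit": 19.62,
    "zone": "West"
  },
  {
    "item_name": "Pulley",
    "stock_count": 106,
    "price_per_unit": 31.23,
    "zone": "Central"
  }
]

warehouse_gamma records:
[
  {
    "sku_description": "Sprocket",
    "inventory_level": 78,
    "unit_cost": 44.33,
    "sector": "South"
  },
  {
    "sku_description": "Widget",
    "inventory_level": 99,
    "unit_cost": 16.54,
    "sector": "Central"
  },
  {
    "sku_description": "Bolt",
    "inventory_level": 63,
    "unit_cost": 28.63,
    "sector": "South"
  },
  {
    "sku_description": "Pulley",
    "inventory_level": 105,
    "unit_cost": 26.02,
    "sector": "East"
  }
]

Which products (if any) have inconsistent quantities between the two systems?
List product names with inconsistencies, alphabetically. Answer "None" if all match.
Bolt, Pulley

Schema mappings:
- "item_name" (warehouse_beta) = "sku_description" (warehouse_gamma) = product name
- "stock_count" (warehouse_beta) = "inventory_level" (warehouse_gamma) = quantity

Comparison:
  Sprocket: 78 vs 78 - MATCH
  Widget: 99 vs 99 - MATCH
  Bolt: 67 vs 63 - MISMATCH
  Pulley: 106 vs 105 - MISMATCH

Products with inconsistencies: Bolt, Pulley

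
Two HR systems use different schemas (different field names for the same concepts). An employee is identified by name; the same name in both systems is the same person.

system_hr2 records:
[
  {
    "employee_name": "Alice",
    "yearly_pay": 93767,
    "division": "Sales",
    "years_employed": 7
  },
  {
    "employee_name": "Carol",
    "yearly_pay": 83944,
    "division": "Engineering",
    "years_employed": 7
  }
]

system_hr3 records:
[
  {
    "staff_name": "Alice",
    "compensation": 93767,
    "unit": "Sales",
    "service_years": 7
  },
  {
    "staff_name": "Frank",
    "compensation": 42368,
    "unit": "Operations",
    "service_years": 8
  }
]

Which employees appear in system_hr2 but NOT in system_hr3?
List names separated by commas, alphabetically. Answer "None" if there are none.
Carol

Schema mapping: "employee_name" (system_hr2) = "staff_name" (system_hr3) = employee name

Names in system_hr2: ['Alice', 'Carol']
Names in system_hr3: ['Alice', 'Frank']

In system_hr2 but not system_hr3: ['Carol']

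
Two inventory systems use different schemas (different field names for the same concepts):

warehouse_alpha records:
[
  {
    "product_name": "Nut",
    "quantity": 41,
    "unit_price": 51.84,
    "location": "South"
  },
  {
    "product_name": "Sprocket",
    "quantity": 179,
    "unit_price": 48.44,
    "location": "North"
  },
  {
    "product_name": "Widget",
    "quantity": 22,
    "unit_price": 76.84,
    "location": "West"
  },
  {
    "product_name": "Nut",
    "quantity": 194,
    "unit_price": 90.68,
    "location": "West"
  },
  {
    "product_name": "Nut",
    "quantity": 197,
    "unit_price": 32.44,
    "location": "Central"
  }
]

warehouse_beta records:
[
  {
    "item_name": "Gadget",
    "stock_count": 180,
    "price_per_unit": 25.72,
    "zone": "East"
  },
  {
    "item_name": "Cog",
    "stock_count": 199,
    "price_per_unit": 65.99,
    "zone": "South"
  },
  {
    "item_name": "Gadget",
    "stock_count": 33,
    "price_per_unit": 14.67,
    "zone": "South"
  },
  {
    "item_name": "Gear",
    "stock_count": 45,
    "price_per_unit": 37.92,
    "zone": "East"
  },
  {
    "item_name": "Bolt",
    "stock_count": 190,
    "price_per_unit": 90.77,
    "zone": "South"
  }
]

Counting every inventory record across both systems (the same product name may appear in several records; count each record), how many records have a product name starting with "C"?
1

Schema mapping: "product_name" (warehouse_alpha) = "item_name" (warehouse_beta) = product name

Records with product name starting with "C" in warehouse_alpha: 0
Records with product name starting with "C" in warehouse_beta: 1

Total: 0 + 1 = 1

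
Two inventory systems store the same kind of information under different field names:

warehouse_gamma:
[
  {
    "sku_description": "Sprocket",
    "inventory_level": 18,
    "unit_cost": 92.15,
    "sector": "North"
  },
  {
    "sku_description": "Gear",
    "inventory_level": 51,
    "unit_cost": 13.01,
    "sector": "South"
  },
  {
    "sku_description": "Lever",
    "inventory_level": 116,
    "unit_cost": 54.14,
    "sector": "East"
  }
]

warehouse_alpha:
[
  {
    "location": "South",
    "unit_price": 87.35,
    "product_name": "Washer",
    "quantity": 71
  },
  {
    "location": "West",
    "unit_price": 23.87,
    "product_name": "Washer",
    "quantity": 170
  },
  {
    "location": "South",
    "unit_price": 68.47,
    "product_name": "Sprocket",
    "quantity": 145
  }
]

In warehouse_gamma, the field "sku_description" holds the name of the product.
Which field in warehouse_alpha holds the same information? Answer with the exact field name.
product_name

In warehouse_gamma, "sku_description" holds the name of the product.
The fields in warehouse_alpha are: "location", "unit_price", "product_name", "quantity".
"product_name" is the match: the name refers to the same concept and its values are product-name strings (e.g. 'Sprocket', 'Washer').
The other fields ("location", "unit_price", "quantity") hold different kinds of data.

So "sku_description" in warehouse_gamma corresponds to "product_name" in warehouse_alpha.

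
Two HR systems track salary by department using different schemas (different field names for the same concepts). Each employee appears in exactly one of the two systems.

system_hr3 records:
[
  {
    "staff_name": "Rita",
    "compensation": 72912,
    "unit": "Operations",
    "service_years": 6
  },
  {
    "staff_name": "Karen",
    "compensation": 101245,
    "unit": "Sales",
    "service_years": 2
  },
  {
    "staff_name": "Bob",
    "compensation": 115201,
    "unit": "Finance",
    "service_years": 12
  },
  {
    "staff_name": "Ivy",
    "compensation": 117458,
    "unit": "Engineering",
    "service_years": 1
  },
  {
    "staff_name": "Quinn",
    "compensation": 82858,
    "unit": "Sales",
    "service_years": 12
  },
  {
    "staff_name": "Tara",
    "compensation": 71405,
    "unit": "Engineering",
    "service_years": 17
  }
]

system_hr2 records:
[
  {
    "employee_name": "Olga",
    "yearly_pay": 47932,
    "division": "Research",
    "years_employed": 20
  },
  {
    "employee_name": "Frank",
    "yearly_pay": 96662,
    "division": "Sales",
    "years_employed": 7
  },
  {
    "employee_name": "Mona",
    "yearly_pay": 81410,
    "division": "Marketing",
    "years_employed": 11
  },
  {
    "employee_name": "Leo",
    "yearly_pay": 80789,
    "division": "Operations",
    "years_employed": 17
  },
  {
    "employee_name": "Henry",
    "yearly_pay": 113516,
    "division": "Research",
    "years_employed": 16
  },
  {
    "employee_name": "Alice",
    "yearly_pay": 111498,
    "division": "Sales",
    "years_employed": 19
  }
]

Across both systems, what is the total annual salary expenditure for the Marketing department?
81410

Schema mappings:
- "unit" (system_hr3) = "division" (system_hr2) = department
- "compensation" (system_hr3) = "yearly_pay" (system_hr2) = salary

Marketing salaries from system_hr3: 0
Marketing salaries from system_hr2: 81410

Total: 0 + 81410 = 81410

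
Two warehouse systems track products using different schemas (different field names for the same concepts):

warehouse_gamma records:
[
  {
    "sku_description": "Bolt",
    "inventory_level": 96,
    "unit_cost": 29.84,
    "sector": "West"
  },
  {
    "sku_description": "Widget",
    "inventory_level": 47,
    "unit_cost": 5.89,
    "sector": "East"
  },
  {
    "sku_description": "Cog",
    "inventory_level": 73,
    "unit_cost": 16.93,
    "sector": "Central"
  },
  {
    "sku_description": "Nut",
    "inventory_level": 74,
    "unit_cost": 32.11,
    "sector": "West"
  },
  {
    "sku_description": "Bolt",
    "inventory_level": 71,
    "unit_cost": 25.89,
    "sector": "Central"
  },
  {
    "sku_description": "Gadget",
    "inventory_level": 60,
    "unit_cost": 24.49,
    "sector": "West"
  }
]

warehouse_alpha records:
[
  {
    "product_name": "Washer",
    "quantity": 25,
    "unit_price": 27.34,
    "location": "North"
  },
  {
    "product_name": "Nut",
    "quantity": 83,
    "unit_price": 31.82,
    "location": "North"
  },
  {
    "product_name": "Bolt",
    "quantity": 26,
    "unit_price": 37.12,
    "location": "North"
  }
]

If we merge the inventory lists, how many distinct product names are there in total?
6

Schema mapping: "sku_description" (warehouse_gamma) = "product_name" (warehouse_alpha) = product name

Products in warehouse_gamma: ['Bolt', 'Cog', 'Gadget', 'Nut', 'Widget']
Products in warehouse_alpha: ['Bolt', 'Nut', 'Washer']

Union (unique products): ['Bolt', 'Cog', 'Gadget', 'Nut', 'Washer', 'Widget']
Count: 6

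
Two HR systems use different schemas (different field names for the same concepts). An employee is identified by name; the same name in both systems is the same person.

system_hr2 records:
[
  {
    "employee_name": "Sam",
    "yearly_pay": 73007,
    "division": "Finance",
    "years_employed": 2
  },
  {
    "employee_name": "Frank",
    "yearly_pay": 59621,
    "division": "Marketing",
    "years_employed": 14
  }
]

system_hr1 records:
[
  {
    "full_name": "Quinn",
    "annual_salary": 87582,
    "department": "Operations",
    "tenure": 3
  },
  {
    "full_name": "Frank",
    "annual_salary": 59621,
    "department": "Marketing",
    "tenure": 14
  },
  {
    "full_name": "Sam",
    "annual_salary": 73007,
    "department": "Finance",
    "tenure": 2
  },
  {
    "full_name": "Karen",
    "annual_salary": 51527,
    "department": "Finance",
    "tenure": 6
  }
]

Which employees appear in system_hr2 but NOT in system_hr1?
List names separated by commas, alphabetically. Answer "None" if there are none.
None

Schema mapping: "employee_name" (system_hr2) = "full_name" (system_hr1) = employee name

Names in system_hr2: ['Frank', 'Sam']
Names in system_hr1: ['Frank', 'Karen', 'Quinn', 'Sam']

In system_hr2 but not system_hr1: None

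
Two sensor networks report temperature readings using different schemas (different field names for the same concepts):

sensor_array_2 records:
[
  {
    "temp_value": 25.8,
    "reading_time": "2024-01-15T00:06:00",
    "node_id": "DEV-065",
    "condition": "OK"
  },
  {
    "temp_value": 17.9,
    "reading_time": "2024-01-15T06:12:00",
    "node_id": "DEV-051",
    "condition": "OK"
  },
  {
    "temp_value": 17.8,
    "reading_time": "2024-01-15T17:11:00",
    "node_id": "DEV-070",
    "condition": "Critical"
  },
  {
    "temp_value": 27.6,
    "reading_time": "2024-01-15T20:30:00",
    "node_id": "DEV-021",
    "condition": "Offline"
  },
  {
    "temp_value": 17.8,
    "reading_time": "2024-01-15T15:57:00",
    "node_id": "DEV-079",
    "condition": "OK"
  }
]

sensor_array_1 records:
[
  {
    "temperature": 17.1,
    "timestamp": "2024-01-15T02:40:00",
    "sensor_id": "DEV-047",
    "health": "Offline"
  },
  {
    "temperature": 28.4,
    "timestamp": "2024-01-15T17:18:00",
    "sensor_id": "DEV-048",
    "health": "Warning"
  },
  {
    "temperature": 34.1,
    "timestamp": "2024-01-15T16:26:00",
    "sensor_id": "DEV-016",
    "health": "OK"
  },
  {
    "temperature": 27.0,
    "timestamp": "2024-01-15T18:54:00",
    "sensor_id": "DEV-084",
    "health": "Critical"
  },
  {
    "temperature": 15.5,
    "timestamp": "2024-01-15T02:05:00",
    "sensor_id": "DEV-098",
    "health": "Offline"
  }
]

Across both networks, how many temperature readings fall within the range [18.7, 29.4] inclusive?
4

Schema mapping: "temp_value" (sensor_array_2) = "temperature" (sensor_array_1) = temperature

Readings in [18.7, 29.4] from sensor_array_2: 2
Readings in [18.7, 29.4] from sensor_array_1: 2

Total count: 2 + 2 = 4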